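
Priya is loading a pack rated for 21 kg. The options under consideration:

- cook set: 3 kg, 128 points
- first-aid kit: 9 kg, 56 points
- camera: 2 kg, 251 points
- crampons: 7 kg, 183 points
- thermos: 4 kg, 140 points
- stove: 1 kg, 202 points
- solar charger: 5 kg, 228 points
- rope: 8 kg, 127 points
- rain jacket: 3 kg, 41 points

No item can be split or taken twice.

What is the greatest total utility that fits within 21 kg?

Filling by ratio: cook set + camera + thermos + stove + solar charger + rain jacket for 990, with 3 kg left unused.
The 4 kg tied up in thermos is better spent on crampons — total rises to 1033 (21 kg).
Runner-up camera + crampons + thermos + stove + solar charger tops out at 1004.

1033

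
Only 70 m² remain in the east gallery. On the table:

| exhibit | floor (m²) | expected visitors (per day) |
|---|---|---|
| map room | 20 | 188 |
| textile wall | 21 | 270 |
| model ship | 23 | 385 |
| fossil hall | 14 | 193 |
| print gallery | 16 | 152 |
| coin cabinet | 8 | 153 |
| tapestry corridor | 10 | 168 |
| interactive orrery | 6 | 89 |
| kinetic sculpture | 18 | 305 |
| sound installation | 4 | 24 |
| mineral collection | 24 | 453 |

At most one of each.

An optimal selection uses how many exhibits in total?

5

Best achievable expected visitors is 1193.
One optimal bundle: fossil hall + coin cabinet + interactive orrery + kinetic sculpture + mineral collection (70 m²).
Any selection reaching 1193 contains exactly 5 exhibits.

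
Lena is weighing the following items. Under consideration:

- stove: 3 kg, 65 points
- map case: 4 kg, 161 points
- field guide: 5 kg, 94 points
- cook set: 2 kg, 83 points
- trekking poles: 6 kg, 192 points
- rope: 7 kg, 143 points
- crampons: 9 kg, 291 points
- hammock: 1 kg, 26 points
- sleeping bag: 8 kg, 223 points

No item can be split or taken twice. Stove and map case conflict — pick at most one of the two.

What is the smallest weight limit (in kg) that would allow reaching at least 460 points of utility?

Minimise kg subject to total utility ≥ 460.
map case + cook set + trekking poles + hammock reaches 462 using 13 kg.
Below 13 kg the best achievable stays under 460.

13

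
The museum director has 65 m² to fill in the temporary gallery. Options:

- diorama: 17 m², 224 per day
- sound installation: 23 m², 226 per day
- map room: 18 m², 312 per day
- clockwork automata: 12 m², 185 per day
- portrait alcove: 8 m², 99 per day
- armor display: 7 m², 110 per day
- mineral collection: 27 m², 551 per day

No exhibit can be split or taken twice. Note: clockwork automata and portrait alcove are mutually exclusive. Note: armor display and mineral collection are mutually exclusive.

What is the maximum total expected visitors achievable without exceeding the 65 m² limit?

Best packing: diorama + map room + mineral collection — 62 m², 1087 total.
Runner-up map room + clockwork automata + mineral collection tops out at 1048.

1087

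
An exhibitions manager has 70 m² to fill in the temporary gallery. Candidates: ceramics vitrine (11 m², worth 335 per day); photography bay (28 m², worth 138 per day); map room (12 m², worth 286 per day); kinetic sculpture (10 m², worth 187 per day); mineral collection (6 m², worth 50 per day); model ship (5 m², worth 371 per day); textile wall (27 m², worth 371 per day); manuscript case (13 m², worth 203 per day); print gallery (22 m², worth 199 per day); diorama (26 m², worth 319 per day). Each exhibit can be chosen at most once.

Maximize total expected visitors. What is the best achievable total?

1566

By expected visitors per m²: model ship 74.20, ceramics vitrine 30.45, map room 23.83 lead.
Greedy by ratio would take ceramics vitrine + map room + kinetic sculpture + mineral collection + model ship + manuscript case: 57 m² used, total 1432.
The 16 m² tied up in kinetic sculpture and mineral collection is better spent on textile wall — total rises to 1566 (68 m²).
An exhaustive check of the 1024 subsets confirms 1566.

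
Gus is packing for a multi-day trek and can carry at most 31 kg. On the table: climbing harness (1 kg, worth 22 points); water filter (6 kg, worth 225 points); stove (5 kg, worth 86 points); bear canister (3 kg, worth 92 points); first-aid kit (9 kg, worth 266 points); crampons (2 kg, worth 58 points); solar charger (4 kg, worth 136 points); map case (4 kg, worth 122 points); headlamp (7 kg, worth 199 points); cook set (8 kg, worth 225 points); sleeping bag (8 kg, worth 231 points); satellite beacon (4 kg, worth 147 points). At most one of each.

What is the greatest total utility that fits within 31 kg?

A density-first pass picks climbing harness + water filter + bear canister + first-aid kit + solar charger + map case + satellite beacon — 1010 at 31 kg.
Dropping climbing harness and first-aid kit frees 10 kg; slotting in crampons + sleeping bag (10 kg) lifts the total to 1011 at 31 kg.

1011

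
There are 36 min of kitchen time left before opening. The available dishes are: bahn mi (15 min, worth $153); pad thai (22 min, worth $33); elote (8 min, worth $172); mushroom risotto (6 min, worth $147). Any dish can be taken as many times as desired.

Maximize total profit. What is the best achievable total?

882

Taking 6×mushroom risotto: 36 min used, 882 in profit.
No other feasible combination exceeds 882.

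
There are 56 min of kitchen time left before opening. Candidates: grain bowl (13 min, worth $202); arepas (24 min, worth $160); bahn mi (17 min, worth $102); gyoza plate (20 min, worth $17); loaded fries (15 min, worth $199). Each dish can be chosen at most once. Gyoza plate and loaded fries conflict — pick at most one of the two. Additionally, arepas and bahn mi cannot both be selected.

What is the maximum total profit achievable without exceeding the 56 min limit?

By profit per min: grain bowl 15.54, loaded fries 13.27, arepas 6.67 lead.
Best packing: grain bowl + arepas + loaded fries — 52 min, 561 total.
The closest alternative, grain bowl + bahn mi + loaded fries, reaches only 503.

561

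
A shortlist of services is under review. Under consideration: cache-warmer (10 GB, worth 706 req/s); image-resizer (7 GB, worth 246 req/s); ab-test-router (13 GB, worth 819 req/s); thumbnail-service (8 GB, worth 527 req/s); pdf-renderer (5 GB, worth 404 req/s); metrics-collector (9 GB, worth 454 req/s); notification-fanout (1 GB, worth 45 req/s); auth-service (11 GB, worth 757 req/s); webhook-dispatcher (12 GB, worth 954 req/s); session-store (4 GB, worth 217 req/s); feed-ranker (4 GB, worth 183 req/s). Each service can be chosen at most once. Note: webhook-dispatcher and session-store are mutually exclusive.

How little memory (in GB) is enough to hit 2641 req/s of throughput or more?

36

Need the lightest bundle worth ≥ 2641.
thumbnail-service + pdf-renderer + auth-service + webhook-dispatcher: 2642 throughput at 36 GB.
Below 36 GB the best achievable stays under 2641.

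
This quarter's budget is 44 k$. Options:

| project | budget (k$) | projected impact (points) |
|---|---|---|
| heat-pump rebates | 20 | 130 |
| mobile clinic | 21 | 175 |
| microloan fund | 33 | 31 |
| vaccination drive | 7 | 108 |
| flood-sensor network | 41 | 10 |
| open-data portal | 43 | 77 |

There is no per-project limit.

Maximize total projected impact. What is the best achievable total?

By projected impact per k$: vaccination drive 15.43, mobile clinic 8.33, heat-pump rebates 6.50, open-data portal 1.79 lead.
Taking 6×vaccination drive: 42 k$ used, 648 in projected impact.
The spare 2 k$ is too small for any remaining project, and no exchange beats 648.

648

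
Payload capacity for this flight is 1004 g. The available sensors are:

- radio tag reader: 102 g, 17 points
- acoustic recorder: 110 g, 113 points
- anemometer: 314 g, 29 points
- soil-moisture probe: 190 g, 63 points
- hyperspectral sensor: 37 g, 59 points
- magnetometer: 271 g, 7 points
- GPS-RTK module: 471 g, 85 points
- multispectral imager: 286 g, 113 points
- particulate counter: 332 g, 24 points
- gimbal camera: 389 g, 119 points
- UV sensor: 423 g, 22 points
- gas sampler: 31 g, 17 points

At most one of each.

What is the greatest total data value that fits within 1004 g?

438

Ranking by ratio (data value/g): hyperspectral sensor 1.59, acoustic recorder 1.03, gas sampler 0.55.
A density-first pass picks radio tag reader + acoustic recorder + soil-moisture probe + hyperspectral sensor + multispectral imager + gas sampler — 382 at 756 g.
The 190 g tied up in soil-moisture probe is better spent on gimbal camera — total rises to 438 (955 g).
The closest alternative, radio tag reader + acoustic recorder + hyperspectral sensor + multispectral imager + gimbal camera, reaches only 421.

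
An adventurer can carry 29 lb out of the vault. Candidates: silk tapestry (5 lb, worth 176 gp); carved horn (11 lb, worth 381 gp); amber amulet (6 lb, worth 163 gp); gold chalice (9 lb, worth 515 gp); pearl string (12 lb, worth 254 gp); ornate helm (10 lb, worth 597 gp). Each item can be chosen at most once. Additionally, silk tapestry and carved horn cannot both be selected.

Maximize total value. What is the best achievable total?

1288

Best packing: silk tapestry + gold chalice + ornate helm — 24 lb, 1288 total.
Every other selection either busts 29 lb or breaks a pairing rule or fails to beat 1288.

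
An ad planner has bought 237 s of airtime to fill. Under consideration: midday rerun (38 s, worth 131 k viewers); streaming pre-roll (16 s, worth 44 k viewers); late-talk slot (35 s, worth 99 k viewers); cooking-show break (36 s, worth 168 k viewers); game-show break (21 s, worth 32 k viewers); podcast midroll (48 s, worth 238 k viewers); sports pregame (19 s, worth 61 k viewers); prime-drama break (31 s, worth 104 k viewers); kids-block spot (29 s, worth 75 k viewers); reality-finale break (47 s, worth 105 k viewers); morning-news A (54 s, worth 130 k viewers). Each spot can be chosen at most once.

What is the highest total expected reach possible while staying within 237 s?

Density check — podcast midroll 4.96, cooking-show break 4.67, midday rerun 3.45 are the best per s.
Taking the top-ratio spots first gives midday rerun + streaming pre-roll + late-talk slot + cooking-show break + podcast midroll + sports pregame + prime-drama break for 845 (223 s).
Dropping streaming pre-roll frees 16 s; slotting in kids-block spot (29 s) lifts the total to 876 at 236 s.
Runner-up midday rerun + streaming pre-roll + late-talk slot + cooking-show break + podcast midroll + prime-drama break + kids-block spot tops out at 859.

876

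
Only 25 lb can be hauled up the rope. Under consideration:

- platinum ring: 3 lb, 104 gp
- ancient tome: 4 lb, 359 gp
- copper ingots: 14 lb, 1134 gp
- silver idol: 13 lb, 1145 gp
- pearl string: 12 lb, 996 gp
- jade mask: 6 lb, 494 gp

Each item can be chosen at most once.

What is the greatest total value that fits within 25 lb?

2141

Filling by ratio: ancient tome + silver idol + jade mask for 1998, with 2 lb left unused.
The 10 lb tied up in ancient tome and jade mask is better spent on pearl string — total rises to 2141 (25 lb).
That's the maximum — no swap from here does better than 2141.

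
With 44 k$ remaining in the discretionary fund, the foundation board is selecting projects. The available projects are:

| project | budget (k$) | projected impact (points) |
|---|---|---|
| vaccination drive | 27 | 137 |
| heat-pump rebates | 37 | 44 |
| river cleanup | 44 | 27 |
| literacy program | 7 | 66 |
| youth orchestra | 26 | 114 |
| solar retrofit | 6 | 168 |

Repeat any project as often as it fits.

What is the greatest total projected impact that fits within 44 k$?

Taking 7×solar retrofit: 42 k$ used, 1176 in projected impact.

1176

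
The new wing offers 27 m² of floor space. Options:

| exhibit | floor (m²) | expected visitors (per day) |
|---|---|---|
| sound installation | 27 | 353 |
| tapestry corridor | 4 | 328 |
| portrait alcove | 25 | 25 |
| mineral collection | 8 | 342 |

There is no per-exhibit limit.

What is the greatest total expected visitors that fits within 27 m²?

Taking 6×tapestry corridor: 24 m² used, 1968 in expected visitors.
No other feasible combination exceeds 1968.

1968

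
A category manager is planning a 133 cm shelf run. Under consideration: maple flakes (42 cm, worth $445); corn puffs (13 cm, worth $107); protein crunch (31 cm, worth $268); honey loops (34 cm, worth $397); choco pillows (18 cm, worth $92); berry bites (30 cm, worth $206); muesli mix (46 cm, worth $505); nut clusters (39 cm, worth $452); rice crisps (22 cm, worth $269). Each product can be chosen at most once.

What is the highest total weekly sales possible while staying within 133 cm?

1461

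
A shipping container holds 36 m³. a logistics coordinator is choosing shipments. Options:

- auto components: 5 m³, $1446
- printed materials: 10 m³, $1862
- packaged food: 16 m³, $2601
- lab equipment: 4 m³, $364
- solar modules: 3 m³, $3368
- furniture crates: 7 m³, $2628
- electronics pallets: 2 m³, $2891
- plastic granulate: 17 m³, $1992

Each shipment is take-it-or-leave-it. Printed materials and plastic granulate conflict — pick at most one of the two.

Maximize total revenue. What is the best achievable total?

12934

Ranking by ratio (revenue/m³): electronics pallets 1445.50, solar modules 1122.67, furniture crates 375.43, auto components 289.20.
Greedy by ratio would take auto components + printed materials + lab equipment + solar modules + furniture crates + electronics pallets: 31 m³ used, total 12559.
Dropping printed materials and lab equipment frees 14 m³; slotting in packaged food (16 m³) lifts the total to 12934 at 33 m³.
Every other selection either busts 36 m³ or breaks a pairing rule or fails to beat 12934.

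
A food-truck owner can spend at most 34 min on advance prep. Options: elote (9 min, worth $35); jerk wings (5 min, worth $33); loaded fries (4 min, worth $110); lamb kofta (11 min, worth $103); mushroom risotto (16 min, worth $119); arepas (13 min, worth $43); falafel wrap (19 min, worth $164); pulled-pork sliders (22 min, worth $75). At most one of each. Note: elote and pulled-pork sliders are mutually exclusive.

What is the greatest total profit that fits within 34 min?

377

Taking loaded fries + lamb kofta + falafel wrap: 34 min used, 377 in profit.
No other feasible combination exceeds 377.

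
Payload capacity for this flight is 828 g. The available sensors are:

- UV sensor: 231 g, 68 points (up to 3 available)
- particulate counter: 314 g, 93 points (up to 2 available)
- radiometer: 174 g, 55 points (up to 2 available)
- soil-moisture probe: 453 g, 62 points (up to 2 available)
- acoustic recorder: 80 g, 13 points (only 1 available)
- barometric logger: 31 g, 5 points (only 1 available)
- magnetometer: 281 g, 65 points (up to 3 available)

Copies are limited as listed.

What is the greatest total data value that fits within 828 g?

By data value per g: radiometer 0.32, particulate counter 0.30, UV sensor 0.29, magnetometer 0.23 lead.
Greedy by ratio would take particulate counter + 2×radiometer + acoustic recorder + barometric logger: 773 g used, total 221.
Dropping particulate counter and acoustic recorder and barometric logger frees 425 g; slotting in 2×UV sensor (462 g) lifts the total to 246 at 810 g.
That's the maximum — no swap from here does better than 246.

246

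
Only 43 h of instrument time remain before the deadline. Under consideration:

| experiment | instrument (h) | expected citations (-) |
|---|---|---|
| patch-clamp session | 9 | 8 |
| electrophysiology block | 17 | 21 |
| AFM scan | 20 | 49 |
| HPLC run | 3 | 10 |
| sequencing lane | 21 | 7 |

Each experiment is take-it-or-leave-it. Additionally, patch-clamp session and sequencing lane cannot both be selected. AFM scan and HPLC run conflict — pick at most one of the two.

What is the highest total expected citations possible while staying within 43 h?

70

By expected citations per h: HPLC run 3.33, AFM scan 2.45, electrophysiology block 1.24 lead.
Best packing: electrophysiology block + AFM scan — 37 h, 70 total.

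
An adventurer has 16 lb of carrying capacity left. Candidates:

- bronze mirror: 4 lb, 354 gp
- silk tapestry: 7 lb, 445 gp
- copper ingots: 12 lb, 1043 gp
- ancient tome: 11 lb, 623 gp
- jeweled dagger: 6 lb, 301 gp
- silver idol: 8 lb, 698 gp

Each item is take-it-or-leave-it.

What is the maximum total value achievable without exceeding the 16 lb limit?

1397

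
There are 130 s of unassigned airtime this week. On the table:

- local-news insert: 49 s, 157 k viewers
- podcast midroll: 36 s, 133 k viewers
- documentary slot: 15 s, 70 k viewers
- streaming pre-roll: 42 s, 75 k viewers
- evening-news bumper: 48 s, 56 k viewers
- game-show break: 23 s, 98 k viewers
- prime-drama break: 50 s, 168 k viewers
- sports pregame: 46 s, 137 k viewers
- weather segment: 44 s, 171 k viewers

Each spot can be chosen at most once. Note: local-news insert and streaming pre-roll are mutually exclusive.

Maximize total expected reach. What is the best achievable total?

476

The ratio heuristic lands on podcast midroll + documentary slot + game-show break + weather segment (472) but leaves 12 s idle.
Replace podcast midroll with sports pregame: the trade gains 4 net, giving 476 at 128 s.
No other feasible combination exceeds 476.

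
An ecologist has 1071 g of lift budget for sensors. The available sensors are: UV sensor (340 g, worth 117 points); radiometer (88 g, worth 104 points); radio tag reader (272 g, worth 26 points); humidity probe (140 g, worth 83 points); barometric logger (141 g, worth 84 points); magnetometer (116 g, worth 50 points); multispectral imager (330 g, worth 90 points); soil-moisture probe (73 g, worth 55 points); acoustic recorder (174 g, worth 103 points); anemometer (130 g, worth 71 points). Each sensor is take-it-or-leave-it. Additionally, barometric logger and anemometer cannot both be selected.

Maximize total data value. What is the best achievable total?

583

Best packing: UV sensor + radiometer + humidity probe + magnetometer + soil-moisture probe + acoustic recorder + anemometer — 1061 g, 583 total.
The closest alternative, radiometer + humidity probe + barometric logger + magnetometer + multispectral imager + soil-moisture probe + acoustic recorder, reaches only 569.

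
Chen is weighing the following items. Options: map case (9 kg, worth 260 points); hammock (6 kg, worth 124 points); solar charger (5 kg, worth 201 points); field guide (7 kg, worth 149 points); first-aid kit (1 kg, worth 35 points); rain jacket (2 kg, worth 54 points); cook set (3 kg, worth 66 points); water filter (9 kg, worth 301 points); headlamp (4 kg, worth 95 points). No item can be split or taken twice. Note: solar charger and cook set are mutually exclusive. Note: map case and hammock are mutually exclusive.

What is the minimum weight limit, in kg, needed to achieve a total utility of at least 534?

15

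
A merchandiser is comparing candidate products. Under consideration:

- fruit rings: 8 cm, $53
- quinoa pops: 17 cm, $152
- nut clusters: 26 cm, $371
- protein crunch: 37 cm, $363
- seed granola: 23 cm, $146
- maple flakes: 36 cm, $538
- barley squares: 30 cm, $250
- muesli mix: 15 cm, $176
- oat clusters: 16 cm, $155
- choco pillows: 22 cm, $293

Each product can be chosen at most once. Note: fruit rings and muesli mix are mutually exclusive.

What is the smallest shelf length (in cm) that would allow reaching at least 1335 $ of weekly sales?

Need the lightest bundle worth ≥ 1335.
nut clusters + maple flakes + muesli mix + choco pillows reaches 1378 using 99 cm.
No combination under 99 cm hits 1335.

99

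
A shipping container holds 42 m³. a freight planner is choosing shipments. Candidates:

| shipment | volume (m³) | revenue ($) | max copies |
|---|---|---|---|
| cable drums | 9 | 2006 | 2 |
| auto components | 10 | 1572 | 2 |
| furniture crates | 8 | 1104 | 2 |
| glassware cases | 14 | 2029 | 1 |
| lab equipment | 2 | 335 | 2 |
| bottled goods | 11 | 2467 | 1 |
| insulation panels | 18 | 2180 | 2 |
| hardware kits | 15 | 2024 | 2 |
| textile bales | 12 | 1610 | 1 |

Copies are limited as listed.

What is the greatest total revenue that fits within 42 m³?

8386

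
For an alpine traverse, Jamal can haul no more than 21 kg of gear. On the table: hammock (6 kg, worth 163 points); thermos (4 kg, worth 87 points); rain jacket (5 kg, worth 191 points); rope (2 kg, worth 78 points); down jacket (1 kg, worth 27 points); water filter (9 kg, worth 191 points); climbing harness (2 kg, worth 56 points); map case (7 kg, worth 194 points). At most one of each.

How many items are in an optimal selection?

Best achievable utility is 653.
One optimal bundle: hammock + rain jacket + rope + down jacket + map case (21 kg).
All optima have 5 items.

5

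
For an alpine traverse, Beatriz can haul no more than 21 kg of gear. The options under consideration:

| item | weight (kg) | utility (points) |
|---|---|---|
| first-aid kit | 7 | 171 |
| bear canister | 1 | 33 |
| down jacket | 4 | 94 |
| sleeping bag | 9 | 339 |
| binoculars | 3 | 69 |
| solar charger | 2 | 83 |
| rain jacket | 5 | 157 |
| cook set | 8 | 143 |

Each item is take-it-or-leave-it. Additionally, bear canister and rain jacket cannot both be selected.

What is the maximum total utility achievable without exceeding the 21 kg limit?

673

Best packing: down jacket + sleeping bag + solar charger + rain jacket — 20 kg, 673 total.
Next best is first-aid kit + sleeping bag + rain jacket at 667 (21 kg) — short by 6.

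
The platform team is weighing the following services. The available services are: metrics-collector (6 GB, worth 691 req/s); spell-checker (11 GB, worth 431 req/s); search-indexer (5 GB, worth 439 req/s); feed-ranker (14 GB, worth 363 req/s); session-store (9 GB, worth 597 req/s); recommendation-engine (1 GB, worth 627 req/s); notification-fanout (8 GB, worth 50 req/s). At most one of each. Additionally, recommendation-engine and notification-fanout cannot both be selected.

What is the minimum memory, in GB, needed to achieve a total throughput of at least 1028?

Minimise GB subject to total throughput ≥ 1028.
search-indexer + recommendation-engine: 1066 throughput at 6 GB.
Below 6 GB the best achievable stays under 1028.

6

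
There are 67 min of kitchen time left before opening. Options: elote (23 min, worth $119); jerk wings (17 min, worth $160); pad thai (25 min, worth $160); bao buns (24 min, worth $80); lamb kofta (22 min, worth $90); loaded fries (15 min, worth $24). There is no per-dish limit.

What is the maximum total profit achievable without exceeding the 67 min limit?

Ranking by ratio (profit/min): jerk wings 9.41, pad thai 6.40, elote 5.17.
Taking 3×jerk wings + loaded fries: 66 min used, 504 in profit.
The spare 1 min is too small for any remaining dish, and no exchange beats 504.

504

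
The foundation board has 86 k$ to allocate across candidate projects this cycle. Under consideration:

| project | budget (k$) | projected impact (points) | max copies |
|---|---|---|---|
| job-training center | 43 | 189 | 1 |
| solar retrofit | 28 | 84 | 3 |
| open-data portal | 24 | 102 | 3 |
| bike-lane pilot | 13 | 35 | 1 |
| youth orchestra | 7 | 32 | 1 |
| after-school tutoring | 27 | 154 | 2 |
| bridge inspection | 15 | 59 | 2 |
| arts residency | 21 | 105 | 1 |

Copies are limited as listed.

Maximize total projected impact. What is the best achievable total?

445

Taking youth orchestra + 2×after-school tutoring + arts residency: 82 k$ used, 445 in projected impact.
No other feasible combination exceeds 445.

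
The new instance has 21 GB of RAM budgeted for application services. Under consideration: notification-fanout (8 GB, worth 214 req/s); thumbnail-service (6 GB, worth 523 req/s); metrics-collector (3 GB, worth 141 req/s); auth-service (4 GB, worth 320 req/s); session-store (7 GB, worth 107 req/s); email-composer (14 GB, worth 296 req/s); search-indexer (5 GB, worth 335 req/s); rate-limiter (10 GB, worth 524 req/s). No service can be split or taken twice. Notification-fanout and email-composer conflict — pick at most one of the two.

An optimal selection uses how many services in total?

3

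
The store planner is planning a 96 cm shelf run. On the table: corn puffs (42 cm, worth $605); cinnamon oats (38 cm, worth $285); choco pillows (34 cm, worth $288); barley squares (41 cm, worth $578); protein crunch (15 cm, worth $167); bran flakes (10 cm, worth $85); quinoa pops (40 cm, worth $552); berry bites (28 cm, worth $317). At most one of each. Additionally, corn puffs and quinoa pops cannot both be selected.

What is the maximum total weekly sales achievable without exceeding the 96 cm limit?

1297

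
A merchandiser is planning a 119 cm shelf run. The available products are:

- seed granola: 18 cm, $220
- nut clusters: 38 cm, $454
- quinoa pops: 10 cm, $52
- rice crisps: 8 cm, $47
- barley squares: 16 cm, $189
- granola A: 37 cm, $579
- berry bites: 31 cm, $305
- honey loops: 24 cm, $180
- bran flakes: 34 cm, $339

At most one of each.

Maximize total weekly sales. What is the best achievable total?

1494

The ratio heuristic lands on seed granola + nut clusters + rice crisps + barley squares + granola A (1489) but leaves 2 cm idle.
The 8 cm tied up in rice crisps is better spent on quinoa pops — total rises to 1494 (119 cm).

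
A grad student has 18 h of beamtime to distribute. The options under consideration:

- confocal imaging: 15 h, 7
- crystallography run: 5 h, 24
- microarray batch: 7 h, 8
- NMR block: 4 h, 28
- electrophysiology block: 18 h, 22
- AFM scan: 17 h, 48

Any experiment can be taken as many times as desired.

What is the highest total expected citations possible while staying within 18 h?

The ratio ordering already packs tightly: 4×NMR block, 16 h, 112.

112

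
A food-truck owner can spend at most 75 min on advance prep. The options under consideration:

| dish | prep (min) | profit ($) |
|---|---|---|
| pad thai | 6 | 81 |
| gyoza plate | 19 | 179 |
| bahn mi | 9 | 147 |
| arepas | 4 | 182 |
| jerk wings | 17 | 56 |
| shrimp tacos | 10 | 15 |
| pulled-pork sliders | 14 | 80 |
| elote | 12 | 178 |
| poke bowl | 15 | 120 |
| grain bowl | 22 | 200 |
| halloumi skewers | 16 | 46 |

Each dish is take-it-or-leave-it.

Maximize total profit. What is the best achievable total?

967

Pad thai + gyoza plate + bahn mi + arepas + elote + grain bowl uses 72 of the 75 min and totals 967.
Next best is pad thai + gyoza plate + bahn mi + arepas + poke bowl + grain bowl at 909 (75 min) — short by 58.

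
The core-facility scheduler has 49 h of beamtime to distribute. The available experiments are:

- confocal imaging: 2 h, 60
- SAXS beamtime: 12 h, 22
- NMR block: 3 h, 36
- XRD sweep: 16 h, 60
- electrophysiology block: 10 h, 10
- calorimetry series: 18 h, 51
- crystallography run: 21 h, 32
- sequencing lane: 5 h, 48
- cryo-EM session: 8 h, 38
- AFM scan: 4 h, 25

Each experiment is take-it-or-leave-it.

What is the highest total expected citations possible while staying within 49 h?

280

The ratio heuristic lands on confocal imaging + NMR block + XRD sweep + electrophysiology block + sequencing lane + cryo-EM session + AFM scan (277) but leaves 1 h idle.
Replace electrophysiology block and cryo-EM session with calorimetry series: the trade gains 3 net, giving 280 at 48 h.
Nothing else within 49 h beats 280.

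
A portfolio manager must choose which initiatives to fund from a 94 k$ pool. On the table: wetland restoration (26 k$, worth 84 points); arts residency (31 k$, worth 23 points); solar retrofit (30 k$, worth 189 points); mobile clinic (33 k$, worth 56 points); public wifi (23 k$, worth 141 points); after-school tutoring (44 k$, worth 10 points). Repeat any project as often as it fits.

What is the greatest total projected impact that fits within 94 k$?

Ranking by ratio (projected impact/k$): solar retrofit 6.30, public wifi 6.13, wetland restoration 3.23, mobile clinic 1.70.
Taking 3×solar retrofit: 90 k$ used, 567 in projected impact.
The spare 4 k$ is too small for any remaining project, and no exchange beats 567.

567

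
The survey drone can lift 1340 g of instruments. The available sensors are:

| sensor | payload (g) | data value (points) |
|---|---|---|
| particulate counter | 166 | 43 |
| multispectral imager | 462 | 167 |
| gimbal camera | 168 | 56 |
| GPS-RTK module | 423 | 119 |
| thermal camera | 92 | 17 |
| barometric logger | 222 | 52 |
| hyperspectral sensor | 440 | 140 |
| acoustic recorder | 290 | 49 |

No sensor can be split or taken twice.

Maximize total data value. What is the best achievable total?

Density check — multispectral imager 0.36, gimbal camera 0.33, hyperspectral sensor 0.32 are the best per g.
The ratio heuristic lands on particulate counter + multispectral imager + gimbal camera + thermal camera + hyperspectral sensor (423) but leaves 12 g idle.
Replace particulate counter and gimbal camera and thermal camera with GPS-RTK module: the trade gains 3 net, giving 426 at 1325 g.
Runner-up particulate counter + multispectral imager + gimbal camera + thermal camera + hyperspectral sensor tops out at 423.

426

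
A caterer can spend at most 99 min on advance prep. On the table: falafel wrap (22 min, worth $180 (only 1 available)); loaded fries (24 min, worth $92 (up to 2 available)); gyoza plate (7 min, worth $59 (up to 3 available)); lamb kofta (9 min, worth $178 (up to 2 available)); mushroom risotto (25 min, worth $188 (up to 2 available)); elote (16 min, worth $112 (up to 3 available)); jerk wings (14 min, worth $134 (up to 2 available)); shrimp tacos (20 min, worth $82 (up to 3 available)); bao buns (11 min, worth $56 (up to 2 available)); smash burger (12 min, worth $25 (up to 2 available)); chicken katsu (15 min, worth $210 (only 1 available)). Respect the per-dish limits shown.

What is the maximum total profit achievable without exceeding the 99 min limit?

1132

A density-first pass picks 3×gyoza plate + 2×lamb kofta + elote + 2×jerk wings + chicken katsu — 1123 at 98 min.
The 23 min tied up in gyoza plate and elote is better spent on falafel wrap — total rises to 1132 (97 min).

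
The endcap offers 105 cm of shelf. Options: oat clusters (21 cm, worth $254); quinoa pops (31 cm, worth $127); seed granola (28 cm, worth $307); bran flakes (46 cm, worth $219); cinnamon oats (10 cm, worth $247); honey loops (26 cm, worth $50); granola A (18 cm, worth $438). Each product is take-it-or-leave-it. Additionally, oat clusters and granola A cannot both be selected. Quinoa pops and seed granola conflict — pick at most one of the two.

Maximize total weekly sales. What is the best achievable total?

Seed granola + bran flakes + cinnamon oats + granola A uses 102 of the 105 cm and totals 1211.
Next best is seed granola + cinnamon oats + honey loops + granola A at 1042 (82 cm) — short by 169.

1211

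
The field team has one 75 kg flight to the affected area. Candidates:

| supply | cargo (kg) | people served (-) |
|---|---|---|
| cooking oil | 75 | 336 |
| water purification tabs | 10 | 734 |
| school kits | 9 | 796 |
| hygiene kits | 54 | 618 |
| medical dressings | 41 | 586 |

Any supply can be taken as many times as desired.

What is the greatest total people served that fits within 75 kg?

6368

Ranking by ratio (people served/kg): school kits 88.44, water purification tabs 73.40, medical dressings 14.29, hygiene kits 11.44.
Taking 8×school kits: 72 kg used, 6368 in people served.
Nothing else within 75 kg beats 6368.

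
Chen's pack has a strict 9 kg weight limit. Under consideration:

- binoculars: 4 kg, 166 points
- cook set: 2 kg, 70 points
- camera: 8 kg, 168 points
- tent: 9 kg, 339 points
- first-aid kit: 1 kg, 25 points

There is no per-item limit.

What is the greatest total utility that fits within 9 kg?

2×binoculars + first-aid kit uses 9 of the 9 kg and totals 357.

357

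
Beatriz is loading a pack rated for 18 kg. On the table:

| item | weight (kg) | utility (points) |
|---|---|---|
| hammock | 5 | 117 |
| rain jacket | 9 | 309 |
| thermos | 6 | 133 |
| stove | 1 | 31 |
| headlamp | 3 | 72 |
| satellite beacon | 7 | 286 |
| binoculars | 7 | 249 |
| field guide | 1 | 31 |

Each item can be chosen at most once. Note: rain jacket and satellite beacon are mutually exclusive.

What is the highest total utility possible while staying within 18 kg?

Filling by ratio: stove + satellite beacon + binoculars + field guide for 597, with 2 kg left unused.
Dropping field guide frees 1 kg; slotting in headlamp (3 kg) lifts the total to 638 at 18 kg.
Headlamp + satellite beacon + binoculars + field guide matches that 638 at 18 kg; no feasible combination exceeds it.

638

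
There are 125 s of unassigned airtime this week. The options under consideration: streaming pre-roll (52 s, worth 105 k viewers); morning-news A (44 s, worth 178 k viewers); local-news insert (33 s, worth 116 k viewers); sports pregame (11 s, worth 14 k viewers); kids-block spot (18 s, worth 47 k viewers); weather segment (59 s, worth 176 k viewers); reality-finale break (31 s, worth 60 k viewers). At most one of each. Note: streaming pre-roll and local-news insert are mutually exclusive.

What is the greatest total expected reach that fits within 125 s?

Ranking by ratio (expected reach/s): morning-news A 4.05, local-news insert 3.52, weather segment 2.98, kids-block spot 2.61.
Taking the top-ratio spots first gives morning-news A + local-news insert + sports pregame + kids-block spot for 355 (106 s).
Replace local-news insert and sports pregame with weather segment: the trade gains 46 net, giving 401 at 121 s.

401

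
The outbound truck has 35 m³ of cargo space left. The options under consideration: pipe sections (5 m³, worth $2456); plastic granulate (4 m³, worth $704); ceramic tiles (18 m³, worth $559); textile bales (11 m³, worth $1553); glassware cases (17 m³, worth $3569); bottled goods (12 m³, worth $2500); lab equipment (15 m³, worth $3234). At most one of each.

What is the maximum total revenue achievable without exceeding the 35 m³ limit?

Ranking by ratio (revenue/m³): pipe sections 491.20, lab equipment 215.60, glassware cases 209.94.
A density-first pass picks pipe sections + bottled goods + lab equipment — 8190 at 32 m³.
Dropping lab equipment frees 15 m³; slotting in glassware cases (17 m³) lifts the total to 8525 at 34 m³.

8525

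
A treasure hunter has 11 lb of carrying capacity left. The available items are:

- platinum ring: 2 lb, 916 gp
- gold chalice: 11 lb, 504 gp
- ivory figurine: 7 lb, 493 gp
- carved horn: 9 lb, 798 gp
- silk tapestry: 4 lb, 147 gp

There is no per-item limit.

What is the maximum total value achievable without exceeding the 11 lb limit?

Best packing: 5×platinum ring — 10 lb, 4580 total.
The spare 1 lb is too small for any remaining item, and no exchange beats 4580.

4580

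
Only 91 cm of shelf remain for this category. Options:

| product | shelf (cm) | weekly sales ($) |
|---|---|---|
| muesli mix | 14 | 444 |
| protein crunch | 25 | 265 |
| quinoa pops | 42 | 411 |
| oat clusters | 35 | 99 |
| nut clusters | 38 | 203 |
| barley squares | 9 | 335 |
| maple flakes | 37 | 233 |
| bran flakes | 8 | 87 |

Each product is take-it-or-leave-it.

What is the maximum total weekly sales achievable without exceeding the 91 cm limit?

A density-first pass picks muesli mix + protein crunch + oat clusters + barley squares + bran flakes — 1230 at 91 cm.
Dropping oat clusters and bran flakes frees 43 cm; slotting in quinoa pops (42 cm) lifts the total to 1455 at 90 cm.
That's the maximum — no swap from here does better than 1455.

1455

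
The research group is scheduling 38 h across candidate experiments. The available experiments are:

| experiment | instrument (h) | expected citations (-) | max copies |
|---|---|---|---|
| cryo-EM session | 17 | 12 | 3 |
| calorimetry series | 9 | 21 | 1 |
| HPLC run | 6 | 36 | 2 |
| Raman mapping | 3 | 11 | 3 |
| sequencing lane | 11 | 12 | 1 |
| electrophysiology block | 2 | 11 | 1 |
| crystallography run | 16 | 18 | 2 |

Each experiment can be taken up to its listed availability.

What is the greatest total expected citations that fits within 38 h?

Density check — HPLC run 6.00, electrophysiology block 5.50, Raman mapping 3.67 are the best per h.
Calorimetry series + 2×HPLC run + 3×Raman mapping + electrophysiology block uses 32 of the 38 h and totals 137.
The spare 6 h is too small for any remaining experiment, and no exchange beats 137.

137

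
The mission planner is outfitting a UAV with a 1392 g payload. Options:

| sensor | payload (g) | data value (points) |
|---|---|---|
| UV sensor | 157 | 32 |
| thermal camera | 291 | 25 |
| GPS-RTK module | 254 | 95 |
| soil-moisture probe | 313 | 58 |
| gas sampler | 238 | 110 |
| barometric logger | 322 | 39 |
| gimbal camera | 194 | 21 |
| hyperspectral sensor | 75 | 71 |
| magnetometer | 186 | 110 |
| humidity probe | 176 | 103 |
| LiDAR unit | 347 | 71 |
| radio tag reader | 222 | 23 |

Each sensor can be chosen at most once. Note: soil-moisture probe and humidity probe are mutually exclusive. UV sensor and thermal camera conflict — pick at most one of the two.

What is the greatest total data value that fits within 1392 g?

The ratio ordering already packs tightly: GPS-RTK module + gas sampler + hyperspectral sensor + magnetometer + humidity probe + LiDAR unit, 1276 g, 560.
Next best is UV sensor + GPS-RTK module + gas sampler + hyperspectral sensor + magnetometer + humidity probe + radio tag reader at 544 (1308 g) — short by 16.

560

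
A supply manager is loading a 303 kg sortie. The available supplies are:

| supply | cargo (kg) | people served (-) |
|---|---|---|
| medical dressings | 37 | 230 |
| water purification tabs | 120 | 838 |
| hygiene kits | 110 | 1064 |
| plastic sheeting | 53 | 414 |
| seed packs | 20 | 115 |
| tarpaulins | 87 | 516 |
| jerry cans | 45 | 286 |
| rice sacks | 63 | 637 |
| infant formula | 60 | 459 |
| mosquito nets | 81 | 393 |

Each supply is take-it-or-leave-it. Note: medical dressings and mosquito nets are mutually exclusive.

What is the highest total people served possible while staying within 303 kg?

2574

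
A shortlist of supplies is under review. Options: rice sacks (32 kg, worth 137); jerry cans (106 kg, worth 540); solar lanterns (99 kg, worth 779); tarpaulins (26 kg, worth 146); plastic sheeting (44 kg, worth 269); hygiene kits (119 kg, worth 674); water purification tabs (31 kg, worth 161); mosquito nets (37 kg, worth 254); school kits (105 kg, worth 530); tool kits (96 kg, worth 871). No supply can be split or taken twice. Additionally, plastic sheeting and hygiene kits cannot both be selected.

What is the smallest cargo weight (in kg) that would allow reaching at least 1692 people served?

Need the lightest bundle worth ≥ 1692.
solar lanterns + tarpaulins + tool kits reaches 1796 using 221 kg.
Any bundle with less than 221 kg falls short of 1692.

221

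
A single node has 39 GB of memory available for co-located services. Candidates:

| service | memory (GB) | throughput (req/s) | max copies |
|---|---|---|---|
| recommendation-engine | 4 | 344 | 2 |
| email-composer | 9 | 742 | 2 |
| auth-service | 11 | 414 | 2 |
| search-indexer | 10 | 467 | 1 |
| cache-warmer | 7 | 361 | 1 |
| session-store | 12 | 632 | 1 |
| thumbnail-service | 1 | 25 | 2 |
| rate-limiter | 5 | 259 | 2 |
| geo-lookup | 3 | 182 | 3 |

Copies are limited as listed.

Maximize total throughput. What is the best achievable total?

2897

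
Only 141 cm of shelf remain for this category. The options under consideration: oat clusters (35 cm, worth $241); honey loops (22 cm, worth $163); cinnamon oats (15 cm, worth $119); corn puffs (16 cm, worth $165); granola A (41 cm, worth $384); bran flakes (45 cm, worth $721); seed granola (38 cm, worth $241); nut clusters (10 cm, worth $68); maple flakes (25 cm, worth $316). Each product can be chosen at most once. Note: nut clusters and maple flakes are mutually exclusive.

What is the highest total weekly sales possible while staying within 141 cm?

Best packing: corn puffs + granola A + bran flakes + maple flakes — 127 cm, 1586 total.
No other feasible combination exceeds 1586.

1586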